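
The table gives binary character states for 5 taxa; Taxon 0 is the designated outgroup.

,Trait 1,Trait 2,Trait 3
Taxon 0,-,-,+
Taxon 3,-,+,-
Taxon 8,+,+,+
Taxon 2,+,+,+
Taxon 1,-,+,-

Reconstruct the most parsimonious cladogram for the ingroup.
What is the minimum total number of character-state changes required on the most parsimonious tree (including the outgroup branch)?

3

Character polarity is set by the outgroup: the derived state is whichever differs from the outgroup's state, so for Trait 3 the derived state is '-', and for the remaining characters it is '+'.
Trait 1: derived state '+' in Taxon 2 and Taxon 8 only — synapomorphy for {Taxon 2, Taxon 8}.
Trait 2 (derived state '+') is shared by all ingroup taxa — unites the whole ingroup.
Trait 3: derived state '-' in Taxon 1 and Taxon 3 only — synapomorphy for {Taxon 1, Taxon 3}.
Most parsimonious ingroup topology: ((Taxon 1,Taxon 3),(Taxon 8,Taxon 2)).
Changes per character on this tree: Trait 1: 1; Trait 2: 1; Trait 3: 1.
Total = 3.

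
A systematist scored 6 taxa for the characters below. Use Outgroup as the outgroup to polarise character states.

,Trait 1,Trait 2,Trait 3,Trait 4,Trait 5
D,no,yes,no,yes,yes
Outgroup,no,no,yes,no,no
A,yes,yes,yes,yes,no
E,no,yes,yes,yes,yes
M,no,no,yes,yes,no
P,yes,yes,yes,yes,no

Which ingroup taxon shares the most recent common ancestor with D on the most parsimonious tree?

E

Character polarity is set by the outgroup: the derived state is whichever differs from the outgroup's state, so for Trait 3 the derived state is 'no', and for the remaining characters it is 'yes'.
Trait 1 (derived state 'yes') is shared by A and P — a synapomorphy uniting that clade.
Only A, D, E, and P show the derived state 'yes' for Trait 2, supporting them as a clade.
Trait 3 (derived state 'no') is unique to D (autapomorphy; uninformative for grouping).
Trait 4 (derived state 'yes') is shared by all ingroup taxa — unites the whole ingroup.
Trait 5 (derived state 'yes') is shared by D and E — a synapomorphy uniting that clade.
Most parsimonious ingroup topology: (((E,D),(P,A)),M).
D and E form a cherry on this tree, so they are sister taxa.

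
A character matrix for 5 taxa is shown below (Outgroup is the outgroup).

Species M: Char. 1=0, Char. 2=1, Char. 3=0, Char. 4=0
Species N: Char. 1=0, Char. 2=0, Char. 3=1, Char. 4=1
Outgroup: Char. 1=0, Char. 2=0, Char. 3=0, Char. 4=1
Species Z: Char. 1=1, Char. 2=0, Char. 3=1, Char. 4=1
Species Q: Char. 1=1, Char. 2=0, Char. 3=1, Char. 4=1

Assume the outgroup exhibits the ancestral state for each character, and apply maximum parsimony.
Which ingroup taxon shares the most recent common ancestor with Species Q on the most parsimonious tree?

Character polarity is set by the outgroup: the derived state is whichever differs from the outgroup's state, so for Char. 4 the derived state is '0', and for the remaining characters it is '1'.
Char. 1 (derived state '1') is shared by Species Q and Species Z — a synapomorphy uniting that clade.
Char. 2: derived state '1' in Species M only — an autapomorphy, so it tells us nothing about relationships among taxa.
Char. 3: derived state '1' in Species N, Species Q, and Species Z only — synapomorphy for {Species N, Species Q, Species Z}.
Char. 4: derived state '0' in Species M only — an autapomorphy, so it tells us nothing about relationships among taxa.
Most parsimonious ingroup topology: (((Species Q,Species Z),Species N),Species M).
Species Q and Species Z form a cherry on this tree, so they are sister taxa.

Species Z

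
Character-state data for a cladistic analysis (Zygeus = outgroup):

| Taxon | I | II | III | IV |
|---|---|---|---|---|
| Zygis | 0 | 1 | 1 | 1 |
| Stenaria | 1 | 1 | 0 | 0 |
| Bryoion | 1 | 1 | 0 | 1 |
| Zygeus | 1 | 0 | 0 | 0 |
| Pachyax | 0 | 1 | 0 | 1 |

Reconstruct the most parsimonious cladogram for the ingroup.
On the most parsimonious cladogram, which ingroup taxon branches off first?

Stenaria

Character polarity is set by the outgroup: the derived state is whichever differs from the outgroup's state, so for I the derived state is '0', and for the remaining characters it is '1'.
I (derived state '0') is shared by Pachyax and Zygis — a synapomorphy uniting that clade.
All ingroup taxa share the derived state '1' for II; it defines the ingroup but does not resolve relationships within it.
III: derived state '1' in Zygis only — an autapomorphy, so it tells us nothing about relationships among taxa.
IV: derived state '1' in Bryoion, Pachyax, and Zygis only — synapomorphy for {Bryoion, Pachyax, Zygis}.
Most parsimonious ingroup topology: (Stenaria,((Pachyax,Zygis),Bryoion)).
Stenaria is sister to the clade containing all other ingroup taxa, so it is the earliest-diverging (most basal) ingroup lineage.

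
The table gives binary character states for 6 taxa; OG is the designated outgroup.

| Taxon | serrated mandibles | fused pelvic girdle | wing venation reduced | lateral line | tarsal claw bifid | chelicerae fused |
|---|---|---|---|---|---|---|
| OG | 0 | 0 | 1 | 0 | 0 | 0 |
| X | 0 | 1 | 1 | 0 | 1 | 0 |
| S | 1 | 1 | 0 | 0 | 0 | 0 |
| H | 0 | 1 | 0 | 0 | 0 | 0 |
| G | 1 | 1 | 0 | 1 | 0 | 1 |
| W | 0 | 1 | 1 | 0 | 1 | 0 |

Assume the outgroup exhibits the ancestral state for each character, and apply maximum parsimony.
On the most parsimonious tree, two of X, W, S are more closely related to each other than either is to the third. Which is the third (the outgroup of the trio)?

Character polarity is set by the outgroup: the derived state is whichever differs from the outgroup's state, so for wing venation reduced the derived state is '0', and for the remaining characters it is '1'.
Only G and S show the derived state '1' for serrated mandibles, supporting them as a clade.
fused pelvic girdle (derived state '1') is shared by all ingroup taxa — unites the whole ingroup.
wing venation reduced: derived state '0' in G, H, and S only — synapomorphy for {G, H, S}.
lateral line (derived state '1') is unique to G (autapomorphy; uninformative for grouping).
Only W and X show the derived state '1' for tarsal claw bifid, supporting them as a clade.
chelicerae fused: derived state '1' in G only — an autapomorphy, so it tells us nothing about relationships among taxa.
Most parsimonious ingroup topology: ((X,W),((S,G),H)).
W and X share a more recent common ancestor with each other than either does with S, so S is the least closely related of the three.

S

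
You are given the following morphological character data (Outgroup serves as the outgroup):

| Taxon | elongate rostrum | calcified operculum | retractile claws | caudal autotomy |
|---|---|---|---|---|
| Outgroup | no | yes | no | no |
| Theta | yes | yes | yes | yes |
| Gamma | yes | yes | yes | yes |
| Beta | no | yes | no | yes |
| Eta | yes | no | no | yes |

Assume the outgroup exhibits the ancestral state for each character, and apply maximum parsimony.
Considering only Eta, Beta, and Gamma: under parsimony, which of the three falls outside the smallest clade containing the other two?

Beta

Character polarity is set by the outgroup: the derived state is whichever differs from the outgroup's state, so for calcified operculum the derived state is 'no', and for the remaining characters it is 'yes'.
Only Eta, Gamma, and Theta show the derived state 'yes' for elongate rostrum, supporting them as a clade.
calcified operculum: derived state 'no' in Eta only — an autapomorphy, so it tells us nothing about relationships among taxa.
Only Gamma and Theta show the derived state 'yes' for retractile claws, supporting them as a clade.
caudal autotomy (derived state 'yes') is shared by all ingroup taxa — unites the whole ingroup.
Most parsimonious ingroup topology: (((Theta,Gamma),Eta),Beta).
Gamma and Eta share a more recent common ancestor with each other than either does with Beta, so Beta is the least closely related of the three.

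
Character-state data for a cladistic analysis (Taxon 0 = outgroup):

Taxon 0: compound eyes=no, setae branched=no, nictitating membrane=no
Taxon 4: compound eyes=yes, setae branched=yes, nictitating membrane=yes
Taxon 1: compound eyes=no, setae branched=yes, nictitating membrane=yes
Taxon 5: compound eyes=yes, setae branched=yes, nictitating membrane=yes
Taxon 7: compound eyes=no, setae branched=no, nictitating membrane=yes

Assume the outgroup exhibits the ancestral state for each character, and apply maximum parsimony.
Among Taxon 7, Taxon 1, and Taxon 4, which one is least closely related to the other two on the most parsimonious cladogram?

The outgroup has state 'no' for every character, so 'yes' is the derived state throughout.
compound eyes (derived state 'yes') is shared by Taxon 4 and Taxon 5 — a synapomorphy uniting that clade.
Only Taxon 1, Taxon 4, and Taxon 5 show the derived state 'yes' for setae branched, supporting them as a clade.
nictitating membrane (derived state 'yes') is shared by all ingroup taxa — unites the whole ingroup.
Most parsimonious ingroup topology: (((Taxon 4,Taxon 5),Taxon 1),Taxon 7).
Taxon 1 and Taxon 4 share a more recent common ancestor with each other than either does with Taxon 7, so Taxon 7 is the least closely related of the three.

Taxon 7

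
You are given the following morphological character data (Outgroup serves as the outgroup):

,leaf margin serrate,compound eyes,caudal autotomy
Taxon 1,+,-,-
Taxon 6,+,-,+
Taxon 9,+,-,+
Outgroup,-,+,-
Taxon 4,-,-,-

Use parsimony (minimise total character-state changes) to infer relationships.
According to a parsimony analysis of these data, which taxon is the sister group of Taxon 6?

Taxon 9

Character polarity is set by the outgroup: the derived state is whichever differs from the outgroup's state, so for compound eyes the derived state is '-', and for the remaining characters it is '+'.
leaf margin serrate (derived state '+') is shared by Taxon 1, Taxon 6, and Taxon 9 — a synapomorphy uniting that clade.
compound eyes (derived state '-') is shared by all ingroup taxa — unites the whole ingroup.
Only Taxon 6 and Taxon 9 show the derived state '+' for caudal autotomy, supporting them as a clade.
Most parsimonious ingroup topology: (((Taxon 6,Taxon 9),Taxon 1),Taxon 4).
Taxon 6 and Taxon 9 form a cherry on this tree, so they are sister taxa.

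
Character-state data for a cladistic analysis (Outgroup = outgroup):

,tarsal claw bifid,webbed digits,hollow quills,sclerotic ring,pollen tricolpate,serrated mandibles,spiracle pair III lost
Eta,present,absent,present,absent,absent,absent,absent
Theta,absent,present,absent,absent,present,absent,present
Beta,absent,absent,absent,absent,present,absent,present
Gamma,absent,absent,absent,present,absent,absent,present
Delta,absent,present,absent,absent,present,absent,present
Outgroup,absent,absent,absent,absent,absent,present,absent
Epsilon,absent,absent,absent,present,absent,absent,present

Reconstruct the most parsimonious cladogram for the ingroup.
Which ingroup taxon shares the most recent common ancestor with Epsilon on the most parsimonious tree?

Gamma

Character polarity is set by the outgroup: the derived state is whichever differs from the outgroup's state, so for serrated mandibles the derived state is 'absent', and for the remaining characters it is 'present'.
tarsal claw bifid: derived state 'present' in Eta only — an autapomorphy, so it tells us nothing about relationships among taxa.
webbed digits (derived state 'present') is shared by Delta and Theta — a synapomorphy uniting that clade.
hollow quills (derived state 'present') is unique to Eta (autapomorphy; uninformative for grouping).
sclerotic ring (derived state 'present') is shared by Epsilon and Gamma — a synapomorphy uniting that clade.
Only Beta, Delta, and Theta show the derived state 'present' for pollen tricolpate, supporting them as a clade.
All ingroup taxa share the derived state 'absent' for serrated mandibles; it defines the ingroup but does not resolve relationships within it.
spiracle pair III lost (derived state 'present') is shared by Beta, Delta, Epsilon, Gamma, and Theta — a synapomorphy uniting that clade.
Most parsimonious ingroup topology: (((Epsilon,Gamma),((Delta,Theta),Beta)),Eta).
Epsilon and Gamma form a cherry on this tree, so they are sister taxa.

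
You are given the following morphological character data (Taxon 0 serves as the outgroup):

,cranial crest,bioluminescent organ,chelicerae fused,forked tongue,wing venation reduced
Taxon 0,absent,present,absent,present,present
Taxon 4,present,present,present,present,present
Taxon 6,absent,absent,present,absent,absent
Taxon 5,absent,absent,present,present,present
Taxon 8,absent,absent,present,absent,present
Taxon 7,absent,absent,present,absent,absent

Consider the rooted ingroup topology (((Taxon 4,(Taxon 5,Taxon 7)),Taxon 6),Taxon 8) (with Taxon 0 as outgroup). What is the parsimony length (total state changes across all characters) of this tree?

9

Map each character onto (((Taxon 4,(Taxon 5,Taxon 7)),Taxon 6),Taxon 8) (rooted by Taxon 0) and count the minimum state changes it requires (Fitch parsimony):
cranial crest: 1; bioluminescent organ: 2; chelicerae fused: 1; forked tongue: 3; wing venation reduced: 2.
Total tree length = 9.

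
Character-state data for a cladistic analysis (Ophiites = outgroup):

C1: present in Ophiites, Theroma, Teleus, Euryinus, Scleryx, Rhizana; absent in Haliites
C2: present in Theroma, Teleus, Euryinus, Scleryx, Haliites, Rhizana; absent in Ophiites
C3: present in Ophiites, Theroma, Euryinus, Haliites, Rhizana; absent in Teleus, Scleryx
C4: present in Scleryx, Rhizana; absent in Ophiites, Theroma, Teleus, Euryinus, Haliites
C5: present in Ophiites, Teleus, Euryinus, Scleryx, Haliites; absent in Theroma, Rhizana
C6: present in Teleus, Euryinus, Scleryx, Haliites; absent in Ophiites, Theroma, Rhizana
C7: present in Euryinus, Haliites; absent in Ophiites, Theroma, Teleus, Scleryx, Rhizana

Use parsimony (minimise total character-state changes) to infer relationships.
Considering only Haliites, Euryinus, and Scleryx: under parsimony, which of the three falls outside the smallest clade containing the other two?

Character polarity is set by the outgroup: the derived state is whichever differs from the outgroup's state, so for C1, C3, C5 the derived state is 'absent', and for the remaining characters it is 'present'.
C1: derived state 'absent' in Haliites only — an autapomorphy, so it tells us nothing about relationships among taxa.
C2 (derived state 'present') is shared by all ingroup taxa — unites the whole ingroup.
C3: derived state 'absent' in Scleryx and Teleus only — synapomorphy for {Scleryx, Teleus}.
C4 groups Rhizana and Scleryx, which is incompatible with the clades supported by the remaining characters; treating it as convergent (homoplasy) costs fewer steps than any alternative tree.
Only Rhizana and Theroma show the derived state 'absent' for C5, supporting them as a clade.
C6 (derived state 'present') is shared by Euryinus, Haliites, Scleryx, and Teleus — a synapomorphy uniting that clade.
C7 (derived state 'present') is shared by Euryinus and Haliites — a synapomorphy uniting that clade.
Most parsimonious ingroup topology: ((Theroma,Rhizana),((Teleus,Scleryx),(Euryinus,Haliites))).
Haliites and Euryinus share a more recent common ancestor with each other than either does with Scleryx, so Scleryx is the least closely related of the three.

Scleryx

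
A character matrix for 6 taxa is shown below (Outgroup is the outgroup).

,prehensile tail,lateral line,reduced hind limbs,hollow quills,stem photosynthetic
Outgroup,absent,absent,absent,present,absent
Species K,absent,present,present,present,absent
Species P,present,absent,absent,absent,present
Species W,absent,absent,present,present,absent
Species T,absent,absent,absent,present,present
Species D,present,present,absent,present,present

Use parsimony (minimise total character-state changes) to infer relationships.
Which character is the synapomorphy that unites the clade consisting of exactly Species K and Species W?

reduced hind limbs

Character polarity is set by the outgroup: the derived state is whichever differs from the outgroup's state, so for hollow quills the derived state is 'absent', and for the remaining characters it is 'present'.
prehensile tail: derived state 'present' in Species D and Species P only — synapomorphy for {Species D, Species P}.
lateral line (state 'present') occurs in Species D and Species K but conflicts with the nesting implied by the other characters — most parsimoniously interpreted as homoplasy.
reduced hind limbs: derived state 'present' in Species K and Species W only — synapomorphy for {Species K, Species W}.
hollow quills: derived state 'absent' in Species P only — an autapomorphy, so it tells us nothing about relationships among taxa.
stem photosynthetic (derived state 'present') is shared by Species D, Species P, and Species T — a synapomorphy uniting that clade.
Most parsimonious ingroup topology: ((Species K,Species W),((Species P,Species D),Species T)).
The clade {Species K, Species W} is supported by reduced hind limbs: its derived state 'present' occurs in exactly those taxa and in no other taxon (including the outgroup).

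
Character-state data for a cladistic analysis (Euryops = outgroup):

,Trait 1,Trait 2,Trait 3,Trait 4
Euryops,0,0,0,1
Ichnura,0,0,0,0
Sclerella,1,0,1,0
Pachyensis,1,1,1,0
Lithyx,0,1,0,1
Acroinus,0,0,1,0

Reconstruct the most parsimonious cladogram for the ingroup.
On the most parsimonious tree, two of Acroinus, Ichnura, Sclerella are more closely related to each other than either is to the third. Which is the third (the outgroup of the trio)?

Ichnura

Character polarity is set by the outgroup: the derived state is whichever differs from the outgroup's state, so for Trait 4 the derived state is '0', and for the remaining characters it is '1'.
Only Pachyensis and Sclerella show the derived state '1' for Trait 1, supporting them as a clade.
Trait 2 groups Lithyx and Pachyensis, which is incompatible with the clades supported by the remaining characters; treating it as convergent (homoplasy) costs fewer steps than any alternative tree.
Trait 3 (derived state '1') is shared by Acroinus, Pachyensis, and Sclerella — a synapomorphy uniting that clade.
Trait 4 (derived state '0') is shared by Acroinus, Ichnura, Pachyensis, and Sclerella — a synapomorphy uniting that clade.
Most parsimonious ingroup topology: ((Ichnura,((Sclerella,Pachyensis),Acroinus)),Lithyx).
Sclerella and Acroinus share a more recent common ancestor with each other than either does with Ichnura, so Ichnura is the least closely related of the three.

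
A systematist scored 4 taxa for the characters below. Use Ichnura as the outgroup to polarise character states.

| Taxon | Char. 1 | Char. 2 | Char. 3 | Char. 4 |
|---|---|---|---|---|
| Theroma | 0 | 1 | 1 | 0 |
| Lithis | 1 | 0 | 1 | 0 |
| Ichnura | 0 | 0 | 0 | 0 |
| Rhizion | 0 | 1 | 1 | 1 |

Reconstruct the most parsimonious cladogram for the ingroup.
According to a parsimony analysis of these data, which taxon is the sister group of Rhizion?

The outgroup has state '0' for every character, so '1' is the derived state throughout.
Char. 1 (derived state '1') is unique to Lithis (autapomorphy; uninformative for grouping).
Char. 2: derived state '1' in Rhizion and Theroma only — synapomorphy for {Rhizion, Theroma}.
Char. 3 (derived state '1') is shared by all ingroup taxa — unites the whole ingroup.
Char. 4: derived state '1' in Rhizion only — an autapomorphy, so it tells us nothing about relationships among taxa.
Most parsimonious ingroup topology: ((Theroma,Rhizion),Lithis).
Rhizion and Theroma form a cherry on this tree, so they are sister taxa.

Theroma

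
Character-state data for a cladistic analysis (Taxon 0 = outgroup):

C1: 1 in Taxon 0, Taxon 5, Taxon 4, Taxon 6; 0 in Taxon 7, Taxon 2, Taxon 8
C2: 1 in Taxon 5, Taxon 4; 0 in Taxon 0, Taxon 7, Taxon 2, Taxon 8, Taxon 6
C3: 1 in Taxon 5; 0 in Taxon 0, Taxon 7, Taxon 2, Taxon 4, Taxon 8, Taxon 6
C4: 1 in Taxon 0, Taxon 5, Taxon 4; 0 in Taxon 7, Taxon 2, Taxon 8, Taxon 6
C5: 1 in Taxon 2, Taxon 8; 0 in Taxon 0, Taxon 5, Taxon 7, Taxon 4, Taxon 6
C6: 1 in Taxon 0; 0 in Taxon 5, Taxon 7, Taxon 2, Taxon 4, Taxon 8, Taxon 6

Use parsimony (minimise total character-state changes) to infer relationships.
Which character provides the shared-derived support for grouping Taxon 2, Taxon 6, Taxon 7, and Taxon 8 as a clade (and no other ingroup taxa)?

C4

Character polarity is set by the outgroup: the derived state is whichever differs from the outgroup's state, so for C1, C4, C6 the derived state is '0', and for the remaining characters it is '1'.
C1 (derived state '0') is shared by Taxon 2, Taxon 7, and Taxon 8 — a synapomorphy uniting that clade.
C2 (derived state '1') is shared by Taxon 4 and Taxon 5 — a synapomorphy uniting that clade.
C3 (derived state '1') is unique to Taxon 5 (autapomorphy; uninformative for grouping).
Only Taxon 2, Taxon 6, Taxon 7, and Taxon 8 show the derived state '0' for C4, supporting them as a clade.
C5: derived state '1' in Taxon 2 and Taxon 8 only — synapomorphy for {Taxon 2, Taxon 8}.
C6 (derived state '0') is shared by all ingroup taxa — unites the whole ingroup.
Most parsimonious ingroup topology: ((Taxon 5,Taxon 4),((Taxon 7,(Taxon 2,Taxon 8)),Taxon 6)).
The clade {Taxon 2, Taxon 6, Taxon 7, Taxon 8} is supported by C4: its derived state '0' occurs in exactly those taxa and in no other taxon (including the outgroup).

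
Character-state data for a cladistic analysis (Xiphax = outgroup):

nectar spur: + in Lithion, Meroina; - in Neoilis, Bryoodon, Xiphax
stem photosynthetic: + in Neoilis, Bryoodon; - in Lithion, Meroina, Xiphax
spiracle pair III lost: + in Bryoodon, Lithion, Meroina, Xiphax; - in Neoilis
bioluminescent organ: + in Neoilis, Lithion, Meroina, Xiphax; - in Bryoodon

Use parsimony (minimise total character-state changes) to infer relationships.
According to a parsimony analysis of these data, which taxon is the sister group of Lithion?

Character polarity is set by the outgroup: the derived state is whichever differs from the outgroup's state, so for spiracle pair III lost, bioluminescent organ the derived state is '-', and for the remaining characters it is '+'.
Only Lithion and Meroina show the derived state '+' for nectar spur, supporting them as a clade.
stem photosynthetic: derived state '+' in Bryoodon and Neoilis only — synapomorphy for {Bryoodon, Neoilis}.
spiracle pair III lost (derived state '-') is unique to Neoilis (autapomorphy; uninformative for grouping).
bioluminescent organ (derived state '-') is unique to Bryoodon (autapomorphy; uninformative for grouping).
Most parsimonious ingroup topology: ((Meroina,Lithion),(Bryoodon,Neoilis)).
Lithion and Meroina form a cherry on this tree, so they are sister taxa.

Meroina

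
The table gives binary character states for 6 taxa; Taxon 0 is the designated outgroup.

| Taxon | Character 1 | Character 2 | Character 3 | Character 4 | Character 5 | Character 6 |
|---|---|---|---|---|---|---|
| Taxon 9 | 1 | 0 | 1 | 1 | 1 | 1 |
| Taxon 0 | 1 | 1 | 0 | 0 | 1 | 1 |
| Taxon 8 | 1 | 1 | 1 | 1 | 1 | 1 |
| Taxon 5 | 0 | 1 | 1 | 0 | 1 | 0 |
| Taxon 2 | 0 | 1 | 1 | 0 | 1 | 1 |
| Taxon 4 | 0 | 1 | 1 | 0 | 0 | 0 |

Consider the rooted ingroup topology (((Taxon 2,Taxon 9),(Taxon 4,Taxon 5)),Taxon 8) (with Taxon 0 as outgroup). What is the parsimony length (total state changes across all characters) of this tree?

8

Map each character onto (((Taxon 2,Taxon 9),(Taxon 4,Taxon 5)),Taxon 8) (rooted by Taxon 0) and count the minimum state changes it requires (Fitch parsimony):
Character 1: 2; Character 2: 1; Character 3: 1; Character 4: 2; Character 5: 1; Character 6: 1.
Total tree length = 8.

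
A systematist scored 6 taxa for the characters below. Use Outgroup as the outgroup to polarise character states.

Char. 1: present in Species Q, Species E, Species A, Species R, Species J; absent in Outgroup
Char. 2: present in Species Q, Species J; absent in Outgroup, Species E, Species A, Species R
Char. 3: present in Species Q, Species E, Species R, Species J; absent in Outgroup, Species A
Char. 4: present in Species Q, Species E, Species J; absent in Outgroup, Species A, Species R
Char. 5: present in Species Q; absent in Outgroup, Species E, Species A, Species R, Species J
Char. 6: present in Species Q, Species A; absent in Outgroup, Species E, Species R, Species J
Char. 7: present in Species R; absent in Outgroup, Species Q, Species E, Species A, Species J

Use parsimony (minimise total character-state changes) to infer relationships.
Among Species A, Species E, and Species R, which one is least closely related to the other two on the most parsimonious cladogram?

The outgroup has state 'absent' for every character, so 'present' is the derived state throughout.
All ingroup taxa share the derived state 'present' for Char. 1; it defines the ingroup but does not resolve relationships within it.
Only Species J and Species Q show the derived state 'present' for Char. 2, supporting them as a clade.
Char. 3: derived state 'present' in Species E, Species J, Species Q, and Species R only — synapomorphy for {Species E, Species J, Species Q, Species R}.
Char. 4: derived state 'present' in Species E, Species J, and Species Q only — synapomorphy for {Species E, Species J, Species Q}.
Char. 5: derived state 'present' in Species Q only — an autapomorphy, so it tells us nothing about relationships among taxa.
Char. 6 groups Species A and Species Q, which is incompatible with the clades supported by the remaining characters; treating it as convergent (homoplasy) costs fewer steps than any alternative tree.
Char. 7 (derived state 'present') is unique to Species R (autapomorphy; uninformative for grouping).
Most parsimonious ingroup topology: ((((Species Q,Species J),Species E),Species R),Species A).
Species R and Species E share a more recent common ancestor with each other than either does with Species A, so Species A is the least closely related of the three.

Species A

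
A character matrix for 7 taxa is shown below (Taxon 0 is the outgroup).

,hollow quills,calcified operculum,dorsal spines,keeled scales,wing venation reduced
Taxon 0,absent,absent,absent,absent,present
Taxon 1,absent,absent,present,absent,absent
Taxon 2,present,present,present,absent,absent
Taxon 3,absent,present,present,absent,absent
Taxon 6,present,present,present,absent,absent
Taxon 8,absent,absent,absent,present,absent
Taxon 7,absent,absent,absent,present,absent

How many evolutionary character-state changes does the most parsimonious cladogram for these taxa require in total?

5

Character polarity is set by the outgroup: the derived state is whichever differs from the outgroup's state, so for wing venation reduced the derived state is 'absent', and for the remaining characters it is 'present'.
hollow quills (derived state 'present') is shared by Taxon 2 and Taxon 6 — a synapomorphy uniting that clade.
calcified operculum: derived state 'present' in Taxon 2, Taxon 3, and Taxon 6 only — synapomorphy for {Taxon 2, Taxon 3, Taxon 6}.
dorsal spines (derived state 'present') is shared by Taxon 1, Taxon 2, Taxon 3, and Taxon 6 — a synapomorphy uniting that clade.
Only Taxon 7 and Taxon 8 show the derived state 'present' for keeled scales, supporting them as a clade.
wing venation reduced (derived state 'absent') is shared by all ingroup taxa — unites the whole ingroup.
Most parsimonious ingroup topology: ((Taxon 1,((Taxon 2,Taxon 6),Taxon 3)),(Taxon 8,Taxon 7)).
Changes per character on this tree: hollow quills: 1; calcified operculum: 1; dorsal spines: 1; keeled scales: 1; wing venation reduced: 1.
Total = 5.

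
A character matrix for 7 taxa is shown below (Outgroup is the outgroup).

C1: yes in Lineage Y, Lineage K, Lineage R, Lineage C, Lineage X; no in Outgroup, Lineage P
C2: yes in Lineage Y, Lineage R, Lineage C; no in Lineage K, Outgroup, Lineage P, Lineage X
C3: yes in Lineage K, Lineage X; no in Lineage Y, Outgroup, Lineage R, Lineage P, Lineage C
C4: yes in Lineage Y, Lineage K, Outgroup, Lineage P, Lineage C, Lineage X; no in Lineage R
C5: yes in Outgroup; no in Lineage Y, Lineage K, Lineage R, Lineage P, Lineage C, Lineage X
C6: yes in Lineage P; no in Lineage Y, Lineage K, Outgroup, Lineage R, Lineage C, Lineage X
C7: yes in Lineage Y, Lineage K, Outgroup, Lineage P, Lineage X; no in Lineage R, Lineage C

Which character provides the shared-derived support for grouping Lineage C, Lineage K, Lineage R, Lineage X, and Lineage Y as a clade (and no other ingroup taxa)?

C1

Character polarity is set by the outgroup: the derived state is whichever differs from the outgroup's state, so for C4, C5, C7 the derived state is 'no', and for the remaining characters it is 'yes'.
Only Lineage C, Lineage K, Lineage R, Lineage X, and Lineage Y show the derived state 'yes' for C1, supporting them as a clade.
C2: derived state 'yes' in Lineage C, Lineage R, and Lineage Y only — synapomorphy for {Lineage C, Lineage R, Lineage Y}.
C3 (derived state 'yes') is shared by Lineage K and Lineage X — a synapomorphy uniting that clade.
C4 (derived state 'no') is unique to Lineage R (autapomorphy; uninformative for grouping).
All ingroup taxa share the derived state 'no' for C5; it defines the ingroup but does not resolve relationships within it.
C6 (derived state 'yes') is unique to Lineage P (autapomorphy; uninformative for grouping).
C7: derived state 'no' in Lineage C and Lineage R only — synapomorphy for {Lineage C, Lineage R}.
Most parsimonious ingroup topology: (((Lineage Y,(Lineage R,Lineage C)),(Lineage K,Lineage X)),Lineage P).
The clade {Lineage C, Lineage K, Lineage R, Lineage X, Lineage Y} is supported by C1: its derived state 'yes' occurs in exactly those taxa and in no other taxon (including the outgroup).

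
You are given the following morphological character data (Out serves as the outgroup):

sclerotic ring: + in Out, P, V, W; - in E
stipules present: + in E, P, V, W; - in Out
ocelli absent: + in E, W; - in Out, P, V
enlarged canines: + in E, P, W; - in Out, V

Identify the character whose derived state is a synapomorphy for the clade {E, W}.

ocelli absent

Character polarity is set by the outgroup: the derived state is whichever differs from the outgroup's state, so for sclerotic ring the derived state is '-', and for the remaining characters it is '+'.
sclerotic ring: derived state '-' in E only — an autapomorphy, so it tells us nothing about relationships among taxa.
All ingroup taxa share the derived state '+' for stipules present; it defines the ingroup but does not resolve relationships within it.
Only E and W show the derived state '+' for ocelli absent, supporting them as a clade.
enlarged canines (derived state '+') is shared by E, P, and W — a synapomorphy uniting that clade.
Most parsimonious ingroup topology: (((E,W),P),V).
The clade {E, W} is supported by ocelli absent: its derived state '+' occurs in exactly those taxa and in no other taxon (including the outgroup).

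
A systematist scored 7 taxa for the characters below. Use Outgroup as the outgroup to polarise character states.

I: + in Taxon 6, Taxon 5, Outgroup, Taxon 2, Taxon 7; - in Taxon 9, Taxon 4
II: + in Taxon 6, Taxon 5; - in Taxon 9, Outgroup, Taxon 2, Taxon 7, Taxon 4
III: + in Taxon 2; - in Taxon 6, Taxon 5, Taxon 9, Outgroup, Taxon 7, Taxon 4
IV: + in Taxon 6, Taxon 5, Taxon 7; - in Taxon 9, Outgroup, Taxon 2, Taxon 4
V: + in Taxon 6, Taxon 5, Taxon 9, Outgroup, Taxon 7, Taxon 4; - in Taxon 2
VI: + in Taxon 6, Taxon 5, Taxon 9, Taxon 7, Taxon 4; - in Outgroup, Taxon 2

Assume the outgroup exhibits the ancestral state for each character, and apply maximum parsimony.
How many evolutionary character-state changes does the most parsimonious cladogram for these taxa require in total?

6

Character polarity is set by the outgroup: the derived state is whichever differs from the outgroup's state, so for I, V the derived state is '-', and for the remaining characters it is '+'.
I: derived state '-' in Taxon 4 and Taxon 9 only — synapomorphy for {Taxon 4, Taxon 9}.
Only Taxon 5 and Taxon 6 show the derived state '+' for II, supporting them as a clade.
III (derived state '+') is unique to Taxon 2 (autapomorphy; uninformative for grouping).
Only Taxon 5, Taxon 6, and Taxon 7 show the derived state '+' for IV, supporting them as a clade.
V: derived state '-' in Taxon 2 only — an autapomorphy, so it tells us nothing about relationships among taxa.
Only Taxon 4, Taxon 5, Taxon 6, Taxon 7, and Taxon 9 show the derived state '+' for VI, supporting them as a clade.
Most parsimonious ingroup topology: ((((Taxon 6,Taxon 5),Taxon 7),(Taxon 9,Taxon 4)),Taxon 2).
Changes per character on this tree: I: 1; II: 1; III: 1; IV: 1; V: 1; VI: 1.
Total = 6.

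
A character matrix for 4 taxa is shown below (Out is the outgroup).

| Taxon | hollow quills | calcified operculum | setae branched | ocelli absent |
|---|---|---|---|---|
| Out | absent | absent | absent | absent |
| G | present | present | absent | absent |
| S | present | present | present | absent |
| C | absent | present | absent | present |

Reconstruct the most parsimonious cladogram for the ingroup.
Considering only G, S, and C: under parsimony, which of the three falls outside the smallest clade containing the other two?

C

The outgroup has state 'absent' for every character, so 'present' is the derived state throughout.
hollow quills: derived state 'present' in G and S only — synapomorphy for {G, S}.
All ingroup taxa share the derived state 'present' for calcified operculum; it defines the ingroup but does not resolve relationships within it.
setae branched (derived state 'present') is unique to S (autapomorphy; uninformative for grouping).
ocelli absent: derived state 'present' in C only — an autapomorphy, so it tells us nothing about relationships among taxa.
Most parsimonious ingroup topology: ((G,S),C).
S and G share a more recent common ancestor with each other than either does with C, so C is the least closely related of the three.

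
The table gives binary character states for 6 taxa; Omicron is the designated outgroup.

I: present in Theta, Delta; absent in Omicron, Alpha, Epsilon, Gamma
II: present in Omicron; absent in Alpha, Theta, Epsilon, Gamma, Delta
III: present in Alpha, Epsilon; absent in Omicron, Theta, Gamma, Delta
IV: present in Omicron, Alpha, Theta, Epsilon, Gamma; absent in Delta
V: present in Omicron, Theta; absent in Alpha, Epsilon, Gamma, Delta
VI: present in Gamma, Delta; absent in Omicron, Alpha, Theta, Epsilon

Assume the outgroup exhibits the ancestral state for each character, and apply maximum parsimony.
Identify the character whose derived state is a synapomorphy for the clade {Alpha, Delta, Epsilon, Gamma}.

V

Character polarity is set by the outgroup: the derived state is whichever differs from the outgroup's state, so for II, IV, V the derived state is 'absent', and for the remaining characters it is 'present'.
I groups Delta and Theta, which is incompatible with the clades supported by the remaining characters; treating it as convergent (homoplasy) costs fewer steps than any alternative tree.
All ingroup taxa share the derived state 'absent' for II; it defines the ingroup but does not resolve relationships within it.
III: derived state 'present' in Alpha and Epsilon only — synapomorphy for {Alpha, Epsilon}.
IV (derived state 'absent') is unique to Delta (autapomorphy; uninformative for grouping).
Only Alpha, Delta, Epsilon, and Gamma show the derived state 'absent' for V, supporting them as a clade.
Only Delta and Gamma show the derived state 'present' for VI, supporting them as a clade.
Most parsimonious ingroup topology: (((Alpha,Epsilon),(Gamma,Delta)),Theta).
The clade {Alpha, Delta, Epsilon, Gamma} is supported by V: its derived state 'absent' occurs in exactly those taxa and in no other taxon (including the outgroup).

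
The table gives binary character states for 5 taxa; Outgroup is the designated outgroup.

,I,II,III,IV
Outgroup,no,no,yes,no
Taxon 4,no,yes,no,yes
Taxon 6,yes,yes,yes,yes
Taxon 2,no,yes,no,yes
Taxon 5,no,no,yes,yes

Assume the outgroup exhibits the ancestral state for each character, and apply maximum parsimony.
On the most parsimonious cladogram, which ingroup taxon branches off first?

Taxon 5

Character polarity is set by the outgroup: the derived state is whichever differs from the outgroup's state, so for III the derived state is 'no', and for the remaining characters it is 'yes'.
I (derived state 'yes') is unique to Taxon 6 (autapomorphy; uninformative for grouping).
II: derived state 'yes' in Taxon 2, Taxon 4, and Taxon 6 only — synapomorphy for {Taxon 2, Taxon 4, Taxon 6}.
III (derived state 'no') is shared by Taxon 2 and Taxon 4 — a synapomorphy uniting that clade.
IV (derived state 'yes') is shared by all ingroup taxa — unites the whole ingroup.
Most parsimonious ingroup topology: (((Taxon 4,Taxon 2),Taxon 6),Taxon 5).
Taxon 5 is sister to the clade containing all other ingroup taxa, so it is the earliest-diverging (most basal) ingroup lineage.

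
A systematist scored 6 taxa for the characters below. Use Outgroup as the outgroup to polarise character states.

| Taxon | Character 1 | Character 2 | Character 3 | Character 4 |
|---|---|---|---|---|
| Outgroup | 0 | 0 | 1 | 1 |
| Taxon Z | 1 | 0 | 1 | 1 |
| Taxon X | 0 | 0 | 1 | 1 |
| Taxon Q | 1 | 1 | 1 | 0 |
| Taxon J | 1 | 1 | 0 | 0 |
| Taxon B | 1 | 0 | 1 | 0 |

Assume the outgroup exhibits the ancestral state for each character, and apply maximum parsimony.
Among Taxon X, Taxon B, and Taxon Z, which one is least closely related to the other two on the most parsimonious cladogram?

Taxon X

Character polarity is set by the outgroup: the derived state is whichever differs from the outgroup's state, so for Character 3, Character 4 the derived state is '0', and for the remaining characters it is '1'.
Character 1: derived state '1' in Taxon B, Taxon J, Taxon Q, and Taxon Z only — synapomorphy for {Taxon B, Taxon J, Taxon Q, Taxon Z}.
Character 2: derived state '1' in Taxon J and Taxon Q only — synapomorphy for {Taxon J, Taxon Q}.
Character 3: derived state '0' in Taxon J only — an autapomorphy, so it tells us nothing about relationships among taxa.
Character 4 (derived state '0') is shared by Taxon B, Taxon J, and Taxon Q — a synapomorphy uniting that clade.
Most parsimonious ingroup topology: ((Taxon Z,((Taxon Q,Taxon J),Taxon B)),Taxon X).
Taxon Z and Taxon B share a more recent common ancestor with each other than either does with Taxon X, so Taxon X is the least closely related of the three.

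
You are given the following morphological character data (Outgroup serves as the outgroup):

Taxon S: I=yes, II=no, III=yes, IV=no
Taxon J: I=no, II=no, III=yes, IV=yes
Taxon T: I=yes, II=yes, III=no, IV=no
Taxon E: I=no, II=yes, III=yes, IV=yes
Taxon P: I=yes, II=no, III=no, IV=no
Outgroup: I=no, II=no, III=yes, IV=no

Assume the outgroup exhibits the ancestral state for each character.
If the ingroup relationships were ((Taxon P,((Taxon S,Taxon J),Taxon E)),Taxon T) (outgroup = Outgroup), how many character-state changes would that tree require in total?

Map each character onto ((Taxon P,((Taxon S,Taxon J),Taxon E)),Taxon T) (rooted by Outgroup) and count the minimum state changes it requires (Fitch parsimony):
I: 3; II: 2; III: 2; IV: 2.
Total tree length = 9.

9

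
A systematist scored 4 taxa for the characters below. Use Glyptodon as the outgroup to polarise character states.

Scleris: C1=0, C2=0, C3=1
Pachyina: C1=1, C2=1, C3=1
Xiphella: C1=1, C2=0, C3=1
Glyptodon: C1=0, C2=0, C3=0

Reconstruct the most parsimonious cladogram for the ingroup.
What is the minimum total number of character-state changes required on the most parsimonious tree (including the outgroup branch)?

The outgroup has state '0' for every character, so '1' is the derived state throughout.
Only Pachyina and Xiphella show the derived state '1' for C1, supporting them as a clade.
C2 (derived state '1') is unique to Pachyina (autapomorphy; uninformative for grouping).
All ingroup taxa share the derived state '1' for C3; it defines the ingroup but does not resolve relationships within it.
Most parsimonious ingroup topology: (Scleris,(Xiphella,Pachyina)).
Changes per character on this tree: C1: 1; C2: 1; C3: 1.
Total = 3.

3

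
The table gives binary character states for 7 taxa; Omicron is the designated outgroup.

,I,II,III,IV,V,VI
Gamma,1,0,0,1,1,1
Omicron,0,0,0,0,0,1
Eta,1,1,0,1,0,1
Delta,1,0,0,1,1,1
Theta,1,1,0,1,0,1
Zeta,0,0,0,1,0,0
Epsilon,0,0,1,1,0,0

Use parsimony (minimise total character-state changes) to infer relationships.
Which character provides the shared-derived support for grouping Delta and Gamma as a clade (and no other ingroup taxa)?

V

Character polarity is set by the outgroup: the derived state is whichever differs from the outgroup's state, so for VI the derived state is '0', and for the remaining characters it is '1'.
I: derived state '1' in Delta, Eta, Gamma, and Theta only — synapomorphy for {Delta, Eta, Gamma, Theta}.
II: derived state '1' in Eta and Theta only — synapomorphy for {Eta, Theta}.
III: derived state '1' in Epsilon only — an autapomorphy, so it tells us nothing about relationships among taxa.
IV (derived state '1') is shared by all ingroup taxa — unites the whole ingroup.
V: derived state '1' in Delta and Gamma only — synapomorphy for {Delta, Gamma}.
VI: derived state '0' in Epsilon and Zeta only — synapomorphy for {Epsilon, Zeta}.
Most parsimonious ingroup topology: (((Delta,Gamma),(Eta,Theta)),(Epsilon,Zeta)).
The clade {Delta, Gamma} is supported by V: its derived state '1' occurs in exactly those taxa and in no other taxon (including the outgroup).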